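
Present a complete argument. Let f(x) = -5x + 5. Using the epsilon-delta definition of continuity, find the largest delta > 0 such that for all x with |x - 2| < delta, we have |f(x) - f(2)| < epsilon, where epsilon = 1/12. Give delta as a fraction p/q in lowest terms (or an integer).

We compute f(2) = -5*(2) + 5 = -5.
|f(x) - f(2)| = |-5x + 5 - (-5)| = |-5(x - 2)| = 5|x - 2|.
We need 5|x - 2| < 1/12, i.e. |x - 2| < 1/12 / 5 = 1/60.
So any delta <= 1/60 works. Conversely, if delta > 1/60, then x = 2 + 1/60 satisfies |x - 2| = 1/60 < delta but |f(x) - f(2)| = 5 * 1/60 = 1/12, which is not < 1/12; so no larger delta works.
Hence the largest such delta is 1/60.

1/60


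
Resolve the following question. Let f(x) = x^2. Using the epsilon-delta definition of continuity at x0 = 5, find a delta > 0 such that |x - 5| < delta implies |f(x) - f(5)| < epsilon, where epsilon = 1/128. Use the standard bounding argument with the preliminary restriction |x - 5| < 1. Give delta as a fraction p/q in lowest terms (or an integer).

Factor: |x^2 - (5)^2| = |x - 5| * |x + 5|.
Impose |x - 5| < 1 first. Then |x + 5| = |(x - 5) + 2*(5)| <= |x - 5| + 2*|5| < 1 + 10 = 11.
So |x^2 - (5)^2| < delta * 11.
We need delta * 11 <= 1/128, i.e. delta <= 1/128/11 = 1/1408.
Since 1/1408 < 1, this is tighter than 1; take delta = 1/1408.
So delta = 1/1408 works.

1/1408


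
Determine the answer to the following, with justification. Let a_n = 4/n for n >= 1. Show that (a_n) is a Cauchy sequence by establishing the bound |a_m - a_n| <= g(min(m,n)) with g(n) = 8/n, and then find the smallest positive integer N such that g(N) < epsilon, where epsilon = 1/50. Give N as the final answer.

For any m, n >= 1, by the triangle inequality:
|a_m - a_n| = |4/m - 4/n| <= 4*1/m + 4*1/n <= 8/min(m,n).
So g(n) = 8/n bounds the Cauchy difference. Since g(n) -> 0, (a_n) is Cauchy.
Now solve g(N) < 1/50: 8/N < 1/50 <=> N > 8 / (1/50) = 400.
The smallest integer strictly greater than 400 is N = 401.
Check: g(401) = 8/401 = 8/401 < 1/50; g(400) = 1/50 >= 1/50. So N = 401.

401


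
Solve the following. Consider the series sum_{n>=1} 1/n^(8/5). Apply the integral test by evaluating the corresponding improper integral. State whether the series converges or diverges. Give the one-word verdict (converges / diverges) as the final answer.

Let f(x) = x^(-8/5). Then f is positive, continuous, and decreasing on [1, infinity), so the integral test applies.
Compute the improper integral int_{1}^infinity f(x) dx:
  antiderivative F(x) = -5/(3*x^(3/5)).
  As x -> infinity, F(x) -> 0 (since p = 8/5 > 1).
  So int = F(infinity) - F(1) = 0 - (-5/3) = 5/3.
  Finite, so by the integral test, the series converges.

converges


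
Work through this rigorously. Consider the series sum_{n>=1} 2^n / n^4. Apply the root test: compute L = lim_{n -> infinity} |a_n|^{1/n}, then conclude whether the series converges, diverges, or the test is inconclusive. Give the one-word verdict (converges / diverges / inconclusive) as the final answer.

Let a_n denote the general term. Form |a_n|^(1/n) and simplify:
|a_n|^(1/n) = 2/n^(4/n)
Take the limit as n -> infinity: L = 2.
Since L = 2 > 1, the root test implies divergence.

diverges


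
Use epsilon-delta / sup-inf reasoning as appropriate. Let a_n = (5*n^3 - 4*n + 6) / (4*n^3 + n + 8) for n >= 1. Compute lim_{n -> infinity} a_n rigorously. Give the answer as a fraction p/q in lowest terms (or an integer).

Divide numerator and denominator by n^3, the highest power:
numerator / n^3 = 5 - 4/n^2 + 6/n^3
denominator / n^3 = 4 + n^(-2) + 8/n^3
As n -> infinity, all terms of the form c/n^k (k >= 1) tend to 0.
So numerator / n^3 -> 5 and denominator / n^3 -> 4.
Therefore lim a_n = 5/4.

5/4


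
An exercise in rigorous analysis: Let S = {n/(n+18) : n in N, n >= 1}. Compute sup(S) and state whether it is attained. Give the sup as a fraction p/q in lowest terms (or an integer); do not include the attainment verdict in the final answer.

Analysis:
- Values: 1/19, 1/10, 1/7, 2/11, ... strictly increasing.
- Minimum is 1/19 (n=1); inf = 1/19 (attained).
- n/(n+18) = 1 - 18/(n+18) -> 1 from below as n -> infinity, and never equals 1.
- So sup = 1 (not attained).
Conclusion: sup(S) = 1, not attained in S.

1


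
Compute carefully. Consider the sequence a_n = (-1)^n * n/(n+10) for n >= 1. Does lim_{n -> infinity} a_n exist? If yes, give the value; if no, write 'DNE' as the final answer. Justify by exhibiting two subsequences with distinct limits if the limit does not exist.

Examine the behaviour of a_n along subsequences.
a_{2k} = 2k/(2k+10) -> 1. a_{2k+1} = -(2k+1)/(2k+11) -> -1.
Since these two subsequential limits are 1 and -1, distinct, the full sequence cannot converge (a convergent sequence has all subsequences tending to the same limit). So lim a_n does not exist.

DNE


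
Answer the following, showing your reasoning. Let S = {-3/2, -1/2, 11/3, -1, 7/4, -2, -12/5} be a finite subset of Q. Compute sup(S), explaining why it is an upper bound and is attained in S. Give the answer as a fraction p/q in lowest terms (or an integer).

S is finite, so sup(S) = max(S).
Sorted decreasing:
11/3, 7/4, -1/2, -1, -3/2, -2, -12/5
The extremum is 11/3.
For every x in S, x <= 11/3. And 11/3 is in S, so it is attained.
Therefore sup(S) = 11/3.

11/3


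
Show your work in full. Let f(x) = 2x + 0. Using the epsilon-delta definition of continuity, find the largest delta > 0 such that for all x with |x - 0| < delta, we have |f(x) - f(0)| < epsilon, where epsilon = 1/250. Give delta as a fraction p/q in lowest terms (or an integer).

We compute f(0) = 2*(0) + 0 = 0.
|f(x) - f(0)| = |2x + 0 - (0)| = |2(x - 0)| = 2|x - 0|.
We need 2|x - 0| < 1/250, i.e. |x - 0| < 1/250 / 2 = 1/500.
So any delta <= 1/500 works. Conversely, if delta > 1/500, then x = 0 + 1/500 satisfies |x - 0| = 1/500 < delta but |f(x) - f(0)| = 2 * 1/500 = 1/250, which is not < 1/250; so no larger delta works.
Hence the largest such delta is 1/500.

1/500


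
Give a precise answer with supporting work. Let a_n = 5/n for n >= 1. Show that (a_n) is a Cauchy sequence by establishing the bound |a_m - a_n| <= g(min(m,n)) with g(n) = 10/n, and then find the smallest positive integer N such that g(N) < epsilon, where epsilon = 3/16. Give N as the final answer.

For any m, n >= 1, by the triangle inequality:
|a_m - a_n| = |5/m - 5/n| <= 5*1/m + 5*1/n <= 10/min(m,n).
So g(n) = 10/n bounds the Cauchy difference. Since g(n) -> 0, (a_n) is Cauchy.
Now solve g(N) < 3/16: 10/N < 3/16 <=> N > 10 / (3/16) = 160/3.
The smallest integer strictly greater than 160/3 is N = 54.
Check: g(54) = 10/54 = 5/27 < 3/16; g(53) = 10/53 >= 3/16. So N = 54.

54


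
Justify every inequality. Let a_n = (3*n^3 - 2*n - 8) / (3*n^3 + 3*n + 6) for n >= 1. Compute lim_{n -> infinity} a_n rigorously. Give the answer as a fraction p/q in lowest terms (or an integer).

Divide numerator and denominator by n^3, the highest power:
numerator / n^3 = 3 - 2/n^2 - 8/n^3
denominator / n^3 = 3 + 3/n^2 + 6/n^3
As n -> infinity, all terms of the form c/n^k (k >= 1) tend to 0.
So numerator / n^3 -> 3 and denominator / n^3 -> 3.
Therefore lim a_n = 1.

1


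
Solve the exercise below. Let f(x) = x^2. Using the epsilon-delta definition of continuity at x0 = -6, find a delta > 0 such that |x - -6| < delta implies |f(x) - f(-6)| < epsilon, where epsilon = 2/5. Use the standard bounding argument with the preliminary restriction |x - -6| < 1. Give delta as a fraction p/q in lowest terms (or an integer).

Factor: |x^2 - (-6)^2| = |x - -6| * |x + -6|.
Impose |x - -6| < 1 first. Then |x + -6| = |(x - -6) + 2*(-6)| <= |x - -6| + 2*|-6| < 1 + 12 = 13.
So |x^2 - (-6)^2| < delta * 13.
We need delta * 13 <= 2/5, i.e. delta <= 2/5/13 = 2/65.
Since 2/65 < 1, this is tighter than 1; take delta = 2/65.
So delta = 2/65 works.

2/65


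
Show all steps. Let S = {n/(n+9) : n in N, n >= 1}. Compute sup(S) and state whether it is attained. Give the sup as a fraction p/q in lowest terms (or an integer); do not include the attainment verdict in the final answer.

Analysis:
- Values: 1/10, 2/11, 1/4, 4/13, ... strictly increasing.
- Minimum is 1/10 (n=1); inf = 1/10 (attained).
- n/(n+9) = 1 - 9/(n+9) -> 1 from below as n -> infinity, and never equals 1.
- So sup = 1 (not attained).
Conclusion: sup(S) = 1, not attained in S.

1


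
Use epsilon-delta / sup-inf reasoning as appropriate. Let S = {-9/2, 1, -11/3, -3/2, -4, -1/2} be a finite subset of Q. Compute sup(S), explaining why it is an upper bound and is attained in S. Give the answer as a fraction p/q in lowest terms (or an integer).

S is finite, so sup(S) = max(S).
Sorted decreasing:
1, -1/2, -3/2, -11/3, -4, -9/2
The extremum is 1.
For every x in S, x <= 1. And 1 is in S, so it is attained.
Therefore sup(S) = 1.

1


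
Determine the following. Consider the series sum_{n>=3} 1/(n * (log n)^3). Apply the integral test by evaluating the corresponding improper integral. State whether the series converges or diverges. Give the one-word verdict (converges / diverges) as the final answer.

Let f(x) = 1/(x*log(x)^3). Then f is positive, continuous, and decreasing on [3, infinity), so the integral test applies.
Compute the improper integral int_{3}^infinity f(x) dx:
  antiderivative F(x) = -1/(2*log(x)^2).
  F(x) -> 0 as x -> infinity.  int = 0 - F(3) = 1/(2*log(3)^2) < infinity. By the integral test, the series converges.

converges


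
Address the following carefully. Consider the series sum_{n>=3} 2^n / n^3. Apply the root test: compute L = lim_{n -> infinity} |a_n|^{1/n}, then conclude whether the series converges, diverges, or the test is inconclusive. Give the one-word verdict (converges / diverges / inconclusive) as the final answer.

Let a_n denote the general term. Form |a_n|^(1/n) and simplify:
|a_n|^(1/n) = 2/n^(3/n)
Take the limit as n -> infinity: L = 2.
Since L = 2 > 1, the root test implies divergence.

diverges


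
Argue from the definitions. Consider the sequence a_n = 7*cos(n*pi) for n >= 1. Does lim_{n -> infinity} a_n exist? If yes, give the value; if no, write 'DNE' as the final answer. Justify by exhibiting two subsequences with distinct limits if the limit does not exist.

Examine the behaviour of a_n along subsequences.
cos(n*pi) = (-1)^n, so a_n = 7*(-1)^n. a_{2k} = 7 -> 7. a_{2k+1} = -7 -> -7.
Since these two subsequential limits are 7 and -7, distinct, the full sequence cannot converge (a convergent sequence has all subsequences tending to the same limit). So lim a_n does not exist.

DNE


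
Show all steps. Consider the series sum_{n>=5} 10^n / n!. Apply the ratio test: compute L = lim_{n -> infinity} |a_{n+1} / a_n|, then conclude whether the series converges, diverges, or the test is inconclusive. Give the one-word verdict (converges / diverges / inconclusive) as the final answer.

Let a_n denote the general term. Form the ratio a_{n+1}/a_n and simplify:
a_{n+1}/a_n = 10/(n + 1)
Take the limit as n -> infinity: L = 0.
Since L = 0 < 1, the ratio test implies the series converges.

converges


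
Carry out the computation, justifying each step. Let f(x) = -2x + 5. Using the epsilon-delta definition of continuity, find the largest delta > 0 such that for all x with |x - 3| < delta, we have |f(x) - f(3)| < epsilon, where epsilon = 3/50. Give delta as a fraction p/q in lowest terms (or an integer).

We compute f(3) = -2*(3) + 5 = -1.
|f(x) - f(3)| = |-2x + 5 - (-1)| = |-2(x - 3)| = 2|x - 3|.
We need 2|x - 3| < 3/50, i.e. |x - 3| < 3/50 / 2 = 3/100.
So any delta <= 3/100 works. Conversely, if delta > 3/100, then x = 3 + 3/100 satisfies |x - 3| = 3/100 < delta but |f(x) - f(3)| = 2 * 3/100 = 3/50, which is not < 3/50; so no larger delta works.
Hence the largest such delta is 3/100.

3/100


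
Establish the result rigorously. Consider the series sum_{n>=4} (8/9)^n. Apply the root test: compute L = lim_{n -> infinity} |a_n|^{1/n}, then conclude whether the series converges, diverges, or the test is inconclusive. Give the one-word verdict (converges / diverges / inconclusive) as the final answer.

Let a_n denote the general term. Form |a_n|^(1/n) and simplify:
|a_n|^(1/n) = 8/9
Take the limit as n -> infinity: L = 8/9.
Since L = 8/9 < 1, the root test implies convergence.

converges


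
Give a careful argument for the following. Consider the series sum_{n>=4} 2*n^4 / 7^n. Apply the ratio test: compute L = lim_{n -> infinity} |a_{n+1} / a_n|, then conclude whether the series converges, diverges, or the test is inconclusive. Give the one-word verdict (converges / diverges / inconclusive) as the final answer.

Let a_n denote the general term. Form the ratio a_{n+1}/a_n and simplify:
a_{n+1}/a_n = (n + 1)^4/(7*n^4)
Take the limit as n -> infinity: L = 1/7.
Since L = 1/7 < 1, the ratio test implies the series converges.

converges


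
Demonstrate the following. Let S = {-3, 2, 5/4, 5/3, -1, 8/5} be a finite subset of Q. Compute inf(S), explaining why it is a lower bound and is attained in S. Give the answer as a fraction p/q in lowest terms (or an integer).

S is finite, so inf(S) = min(S).
Sorted increasing:
-3, -1, 5/4, 8/5, 5/3, 2
The extremum is -3.
For every x in S, x >= -3. And -3 is in S, so it is attained.
Therefore inf(S) = -3.

-3


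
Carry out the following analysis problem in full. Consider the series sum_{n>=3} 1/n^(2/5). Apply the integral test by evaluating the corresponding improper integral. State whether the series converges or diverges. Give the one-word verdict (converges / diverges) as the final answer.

Let f(x) = x^(-2/5). Then f is positive, continuous, and decreasing on [3, infinity), so the integral test applies.
Compute the improper integral int_{3}^infinity f(x) dx:
  antiderivative F(x) = 5*x^(3/5)/3.
  As x -> infinity, F(x) -> infinity (since p = 2/5 < 1).
  So the integral diverges. By the integral test, the series diverges.

diverges


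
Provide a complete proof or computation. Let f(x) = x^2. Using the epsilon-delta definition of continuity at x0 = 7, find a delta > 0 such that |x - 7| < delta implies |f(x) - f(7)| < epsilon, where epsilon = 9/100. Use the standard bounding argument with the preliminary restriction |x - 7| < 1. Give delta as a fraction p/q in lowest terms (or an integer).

Factor: |x^2 - (7)^2| = |x - 7| * |x + 7|.
Impose |x - 7| < 1 first. Then |x + 7| = |(x - 7) + 2*(7)| <= |x - 7| + 2*|7| < 1 + 14 = 15.
So |x^2 - (7)^2| < delta * 15.
We need delta * 15 <= 9/100, i.e. delta <= 9/100/15 = 3/500.
Since 3/500 < 1, this is tighter than 1; take delta = 3/500.
So delta = 3/500 works.

3/500


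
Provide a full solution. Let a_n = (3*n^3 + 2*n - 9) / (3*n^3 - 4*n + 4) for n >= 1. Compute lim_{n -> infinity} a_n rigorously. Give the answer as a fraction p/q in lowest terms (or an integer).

Divide numerator and denominator by n^3, the highest power:
numerator / n^3 = 3 + 2/n^2 - 9/n^3
denominator / n^3 = 3 - 4/n^2 + 4/n^3
As n -> infinity, all terms of the form c/n^k (k >= 1) tend to 0.
So numerator / n^3 -> 3 and denominator / n^3 -> 3.
Therefore lim a_n = 1.

1


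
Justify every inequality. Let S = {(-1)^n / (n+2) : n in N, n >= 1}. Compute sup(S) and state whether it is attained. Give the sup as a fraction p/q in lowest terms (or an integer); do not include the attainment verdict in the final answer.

Analysis:
- Values: -1/3, 1/4, -1/5, 1/6, -1/7, ...
- Positive terms (even n): 1/(2+2), 1/(4+2), ... decreasing -> max = 1/4 (n=2).
- Negative terms (odd n): -1/(1+2), -1/(3+2), ... increasing -> min = -1/3 (n=1).
- So sup = 1/4 (attained at n=2); inf = -1/3 (attained at n=1).
Conclusion: sup(S) = 1/4, attained in S.

1/4


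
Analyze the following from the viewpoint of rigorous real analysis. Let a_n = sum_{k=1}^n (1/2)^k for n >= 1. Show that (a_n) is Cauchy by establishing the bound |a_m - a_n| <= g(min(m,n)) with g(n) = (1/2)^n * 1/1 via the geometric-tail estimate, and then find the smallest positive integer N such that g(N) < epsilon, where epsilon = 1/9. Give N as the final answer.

For m > n >= 1: |a_m - a_n| = sum_{k=n+1}^m (1/2)^k < sum_{k=n+1}^infinity (1/2)^k = (1/2)^(n+1) / (1 - 1/2) = (1/2)^n * (1/2) * (2/1) = (1/2)^n * 1/1.
So g(n) = (1/2)^n / 1. Since g(n) -> 0, (a_n) is Cauchy.
Now solve g(N) < 1/9: (1/2)^N / 1 < 1/9 <=> 2^N > 1 / (1 * 1/9) = 9.
Check powers of 2: 2^3 = 8 <= 9, 2^4 = 16 > 9.
So the smallest such N is 4. Check: g(4) = 1/(1 * 16) = 1/16 < 1/9.

4


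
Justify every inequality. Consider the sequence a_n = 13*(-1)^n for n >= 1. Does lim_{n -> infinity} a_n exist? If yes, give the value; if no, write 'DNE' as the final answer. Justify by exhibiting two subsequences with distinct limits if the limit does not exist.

Examine the behaviour of a_n along subsequences.
Even-n subsequence a_{2k} = 13 -> 13. Odd-n subsequence a_{2k+1} = -13 -> -13.
Since these two subsequential limits are 13 and -13, distinct, the full sequence cannot converge (a convergent sequence has all subsequences tending to the same limit). So lim a_n does not exist.

DNE


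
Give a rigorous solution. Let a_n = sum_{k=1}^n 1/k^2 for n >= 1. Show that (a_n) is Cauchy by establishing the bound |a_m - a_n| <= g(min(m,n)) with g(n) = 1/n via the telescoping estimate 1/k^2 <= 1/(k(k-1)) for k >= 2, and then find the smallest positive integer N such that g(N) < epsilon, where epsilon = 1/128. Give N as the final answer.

For m > n >= 1: |a_m - a_n| = sum_{k=n+1}^m 1/k^2.
Use 1/k^2 <= 1/(k(k-1)) = 1/(k-1) - 1/k for k >= 2:
sum_{k=n+1}^m 1/k^2 <= sum_{k=n+1}^m (1/(k-1) - 1/k) = 1/n - 1/m <= 1/n.
By symmetry the same bound holds with n,m swapped, so |a_m - a_n| <= 1/min(m,n) = g(min(m,n)). Since g(n) -> 0, (a_n) is Cauchy.
Now solve g(N) < 1/128: 1/N < 1/128 <=> N > 1/(1/128) = 128.
The smallest integer strictly greater than 128 is N = 129.
Check: g(129) = 1/129 < 1/128; g(128) = 1/128 >= 1/128. So N = 129.

129


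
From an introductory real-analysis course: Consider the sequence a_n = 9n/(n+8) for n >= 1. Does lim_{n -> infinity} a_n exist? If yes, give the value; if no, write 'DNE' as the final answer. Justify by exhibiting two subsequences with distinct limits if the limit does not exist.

Examine the behaviour of a_n along subsequences.
Even-n subsequence a_{2k} = 9(2k)/(2k+8) -> 9. Odd-n subsequence a_{2k+1} = 9(2k+1)/(2k+9) -> 9. Both tend to 9, which suggests the limit is 9; verify directly.
|a_n - 9| = |9n - 9(n+8)| / (n+8) = 72/(n+8) < 72/n for every n >= 1.
Given epsilon > 0, choose a positive integer N > 72/epsilon. Then for all n >= N, |a_n - 9| < 72/n <= 72/N < epsilon.
So by the definition of the limit, lim a_n exists and equals 9.

9


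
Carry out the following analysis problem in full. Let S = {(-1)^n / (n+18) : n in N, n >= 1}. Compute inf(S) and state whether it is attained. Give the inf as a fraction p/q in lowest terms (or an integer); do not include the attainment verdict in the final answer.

Analysis:
- Values: -1/19, 1/20, -1/21, 1/22, -1/23, ...
- Positive terms (even n): 1/(2+18), 1/(4+18), ... decreasing -> max = 1/20 (n=2).
- Negative terms (odd n): -1/(1+18), -1/(3+18), ... increasing -> min = -1/19 (n=1).
- So sup = 1/20 (attained at n=2); inf = -1/19 (attained at n=1).
Conclusion: inf(S) = -1/19, attained in S.

-1/19


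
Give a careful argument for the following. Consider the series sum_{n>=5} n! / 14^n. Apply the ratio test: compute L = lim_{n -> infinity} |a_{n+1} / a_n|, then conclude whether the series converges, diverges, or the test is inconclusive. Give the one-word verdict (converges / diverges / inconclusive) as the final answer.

Let a_n denote the general term. Form the ratio a_{n+1}/a_n and simplify:
a_{n+1}/a_n = n/14 + 1/14
Take the limit as n -> infinity: L = infinity.
Since L = infinity > 1 (or L = infinity), the ratio test implies the series diverges.

diverges


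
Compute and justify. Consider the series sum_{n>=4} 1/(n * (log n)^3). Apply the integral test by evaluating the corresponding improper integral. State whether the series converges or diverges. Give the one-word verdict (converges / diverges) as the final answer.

Let f(x) = 1/(x*log(x)^3). Then f is positive, continuous, and decreasing on [4, infinity), so the integral test applies.
Compute the improper integral int_{4}^infinity f(x) dx:
  antiderivative F(x) = -1/(2*log(x)^2).
  F(x) -> 0 as x -> infinity.  int = 0 - F(4) = 1/(2*log(4)^2) < infinity. By the integral test, the series converges.

converges


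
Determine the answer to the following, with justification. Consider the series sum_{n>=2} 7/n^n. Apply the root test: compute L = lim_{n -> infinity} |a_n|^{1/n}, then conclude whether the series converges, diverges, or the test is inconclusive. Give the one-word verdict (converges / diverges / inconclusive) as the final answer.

Let a_n denote the general term. Form |a_n|^(1/n) and simplify:
|a_n|^(1/n) = 7^(1/n)/n
Take the limit as n -> infinity: L = 0.
Since L = 0 < 1, the root test implies convergence.

converges


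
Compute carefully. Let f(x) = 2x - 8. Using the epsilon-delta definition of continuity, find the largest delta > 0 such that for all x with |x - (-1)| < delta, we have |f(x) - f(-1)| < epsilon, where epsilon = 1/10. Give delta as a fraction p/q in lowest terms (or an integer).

We compute f(-1) = 2*(-1) - 8 = -10.
|f(x) - f(-1)| = |2x - 8 - (-10)| = |2(x - (-1))| = 2|x - (-1)|.
We need 2|x - (-1)| < 1/10, i.e. |x - (-1)| < 1/10 / 2 = 1/20.
So any delta <= 1/20 works. Conversely, if delta > 1/20, then x = -1 + 1/20 satisfies |x - (-1)| = 1/20 < delta but |f(x) - f(-1)| = 2 * 1/20 = 1/10, which is not < 1/10; so no larger delta works.
Hence the largest such delta is 1/20.

1/20


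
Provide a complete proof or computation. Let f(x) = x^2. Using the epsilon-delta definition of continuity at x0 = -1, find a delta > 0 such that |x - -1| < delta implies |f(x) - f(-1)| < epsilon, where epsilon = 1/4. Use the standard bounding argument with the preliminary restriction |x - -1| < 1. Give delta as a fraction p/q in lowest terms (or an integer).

Factor: |x^2 - (-1)^2| = |x - -1| * |x + -1|.
Impose |x - -1| < 1 first. Then |x + -1| = |(x - -1) + 2*(-1)| <= |x - -1| + 2*|-1| < 1 + 2 = 3.
So |x^2 - (-1)^2| < delta * 3.
We need delta * 3 <= 1/4, i.e. delta <= 1/4/3 = 1/12.
Since 1/12 < 1, this is tighter than 1; take delta = 1/12.
So delta = 1/12 works.

1/12


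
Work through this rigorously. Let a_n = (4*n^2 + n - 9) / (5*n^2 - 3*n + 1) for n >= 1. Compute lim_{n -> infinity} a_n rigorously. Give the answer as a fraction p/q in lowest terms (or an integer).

Divide numerator and denominator by n^2, the highest power:
numerator / n^2 = 4 + 1/n - 9/n^2
denominator / n^2 = 5 - 3/n + n^(-2)
As n -> infinity, all terms of the form c/n^k (k >= 1) tend to 0.
So numerator / n^2 -> 4 and denominator / n^2 -> 5.
Therefore lim a_n = 4/5.

4/5


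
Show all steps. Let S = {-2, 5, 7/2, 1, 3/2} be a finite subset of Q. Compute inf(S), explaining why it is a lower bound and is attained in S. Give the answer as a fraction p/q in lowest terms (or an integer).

S is finite, so inf(S) = min(S).
Sorted increasing:
-2, 1, 3/2, 7/2, 5
The extremum is -2.
For every x in S, x >= -2. And -2 is in S, so it is attained.
Therefore inf(S) = -2.

-2


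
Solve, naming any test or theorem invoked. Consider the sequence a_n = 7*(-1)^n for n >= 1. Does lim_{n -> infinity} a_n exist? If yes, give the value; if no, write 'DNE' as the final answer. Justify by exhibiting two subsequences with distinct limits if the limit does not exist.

Examine the behaviour of a_n along subsequences.
Even-n subsequence a_{2k} = 7 -> 7. Odd-n subsequence a_{2k+1} = -7 -> -7.
Since these two subsequential limits are 7 and -7, distinct, the full sequence cannot converge (a convergent sequence has all subsequences tending to the same limit). So lim a_n does not exist.

DNE


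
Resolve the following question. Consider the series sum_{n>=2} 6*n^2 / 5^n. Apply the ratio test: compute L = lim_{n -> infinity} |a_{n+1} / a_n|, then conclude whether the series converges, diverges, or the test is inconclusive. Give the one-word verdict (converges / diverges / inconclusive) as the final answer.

Let a_n denote the general term. Form the ratio a_{n+1}/a_n and simplify:
a_{n+1}/a_n = (n + 1)^2/(5*n^2)
Take the limit as n -> infinity: L = 1/5.
Since L = 1/5 < 1, the ratio test implies the series converges.

converges


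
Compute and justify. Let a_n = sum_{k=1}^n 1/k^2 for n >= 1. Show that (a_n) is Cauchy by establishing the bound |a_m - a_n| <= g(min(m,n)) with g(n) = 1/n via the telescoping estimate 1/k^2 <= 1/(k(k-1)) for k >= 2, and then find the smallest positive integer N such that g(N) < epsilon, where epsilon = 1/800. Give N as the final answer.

For m > n >= 1: |a_m - a_n| = sum_{k=n+1}^m 1/k^2.
Use 1/k^2 <= 1/(k(k-1)) = 1/(k-1) - 1/k for k >= 2:
sum_{k=n+1}^m 1/k^2 <= sum_{k=n+1}^m (1/(k-1) - 1/k) = 1/n - 1/m <= 1/n.
By symmetry the same bound holds with n,m swapped, so |a_m - a_n| <= 1/min(m,n) = g(min(m,n)). Since g(n) -> 0, (a_n) is Cauchy.
Now solve g(N) < 1/800: 1/N < 1/800 <=> N > 1/(1/800) = 800.
The smallest integer strictly greater than 800 is N = 801.
Check: g(801) = 1/801 < 1/800; g(800) = 1/800 >= 1/800. So N = 801.

801


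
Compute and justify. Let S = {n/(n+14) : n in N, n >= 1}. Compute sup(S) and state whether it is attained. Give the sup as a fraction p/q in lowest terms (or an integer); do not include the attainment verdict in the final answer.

Analysis:
- Values: 1/15, 1/8, 3/17, 2/9, ... strictly increasing.
- Minimum is 1/15 (n=1); inf = 1/15 (attained).
- n/(n+14) = 1 - 14/(n+14) -> 1 from below as n -> infinity, and never equals 1.
- So sup = 1 (not attained).
Conclusion: sup(S) = 1, not attained in S.

1


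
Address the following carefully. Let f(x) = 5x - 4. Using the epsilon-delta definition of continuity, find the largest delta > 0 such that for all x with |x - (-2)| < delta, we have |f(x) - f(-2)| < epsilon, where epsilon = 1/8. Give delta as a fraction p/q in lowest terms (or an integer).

We compute f(-2) = 5*(-2) - 4 = -14.
|f(x) - f(-2)| = |5x - 4 - (-14)| = |5(x - (-2))| = 5|x - (-2)|.
We need 5|x - (-2)| < 1/8, i.e. |x - (-2)| < 1/8 / 5 = 1/40.
So any delta <= 1/40 works. Conversely, if delta > 1/40, then x = -2 + 1/40 satisfies |x - (-2)| = 1/40 < delta but |f(x) - f(-2)| = 5 * 1/40 = 1/8, which is not < 1/8; so no larger delta works.
Hence the largest such delta is 1/40.

1/40


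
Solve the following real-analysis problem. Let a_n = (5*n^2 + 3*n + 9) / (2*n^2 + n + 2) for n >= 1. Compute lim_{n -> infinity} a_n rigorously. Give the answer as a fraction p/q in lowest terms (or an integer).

Divide numerator and denominator by n^2, the highest power:
numerator / n^2 = 5 + 3/n + 9/n^2
denominator / n^2 = 2 + 1/n + 2/n^2
As n -> infinity, all terms of the form c/n^k (k >= 1) tend to 0.
So numerator / n^2 -> 5 and denominator / n^2 -> 2.
Therefore lim a_n = 5/2.

5/2


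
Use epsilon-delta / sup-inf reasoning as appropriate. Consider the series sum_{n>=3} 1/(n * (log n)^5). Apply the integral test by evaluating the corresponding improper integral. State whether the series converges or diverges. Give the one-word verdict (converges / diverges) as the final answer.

Let f(x) = 1/(x*log(x)^5). Then f is positive, continuous, and decreasing on [3, infinity), so the integral test applies.
Compute the improper integral int_{3}^infinity f(x) dx:
  antiderivative F(x) = -1/(4*log(x)^4).
  F(x) -> 0 as x -> infinity.  int = 0 - F(3) = 1/(4*log(3)^4) < infinity. By the integral test, the series converges.

converges


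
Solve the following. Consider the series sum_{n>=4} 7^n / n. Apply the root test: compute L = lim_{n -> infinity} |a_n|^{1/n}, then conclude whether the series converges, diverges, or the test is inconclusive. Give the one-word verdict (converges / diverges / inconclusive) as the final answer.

Let a_n denote the general term. Form |a_n|^(1/n) and simplify:
|a_n|^(1/n) = 7/n^(1/n)
Take the limit as n -> infinity: L = 7.
Since L = 7 > 1, the root test implies divergence.

diverges


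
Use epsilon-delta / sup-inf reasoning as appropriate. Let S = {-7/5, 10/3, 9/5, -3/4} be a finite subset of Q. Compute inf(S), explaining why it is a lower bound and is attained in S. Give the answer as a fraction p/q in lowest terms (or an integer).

S is finite, so inf(S) = min(S).
Sorted increasing:
-7/5, -3/4, 9/5, 10/3
The extremum is -7/5.
For every x in S, x >= -7/5. And -7/5 is in S, so it is attained.
Therefore inf(S) = -7/5.

-7/5


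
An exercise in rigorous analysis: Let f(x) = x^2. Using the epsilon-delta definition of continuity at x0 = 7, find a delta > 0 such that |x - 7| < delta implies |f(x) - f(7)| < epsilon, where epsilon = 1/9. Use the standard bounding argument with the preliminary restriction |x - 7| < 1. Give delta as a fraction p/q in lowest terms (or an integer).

Factor: |x^2 - (7)^2| = |x - 7| * |x + 7|.
Impose |x - 7| < 1 first. Then |x + 7| = |(x - 7) + 2*(7)| <= |x - 7| + 2*|7| < 1 + 14 = 15.
So |x^2 - (7)^2| < delta * 15.
We need delta * 15 <= 1/9, i.e. delta <= 1/9/15 = 1/135.
Since 1/135 < 1, this is tighter than 1; take delta = 1/135.
So delta = 1/135 works.

1/135


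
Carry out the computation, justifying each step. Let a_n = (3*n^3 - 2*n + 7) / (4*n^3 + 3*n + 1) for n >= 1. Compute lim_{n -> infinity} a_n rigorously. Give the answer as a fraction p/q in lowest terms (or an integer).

Divide numerator and denominator by n^3, the highest power:
numerator / n^3 = 3 - 2/n^2 + 7/n^3
denominator / n^3 = 4 + 3/n^2 + n^(-3)
As n -> infinity, all terms of the form c/n^k (k >= 1) tend to 0.
So numerator / n^3 -> 3 and denominator / n^3 -> 4.
Therefore lim a_n = 3/4.

3/4


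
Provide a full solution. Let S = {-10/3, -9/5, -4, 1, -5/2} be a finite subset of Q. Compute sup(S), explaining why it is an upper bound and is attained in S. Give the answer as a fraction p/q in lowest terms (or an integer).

S is finite, so sup(S) = max(S).
Sorted decreasing:
1, -9/5, -5/2, -10/3, -4
The extremum is 1.
For every x in S, x <= 1. And 1 is in S, so it is attained.
Therefore sup(S) = 1.

1


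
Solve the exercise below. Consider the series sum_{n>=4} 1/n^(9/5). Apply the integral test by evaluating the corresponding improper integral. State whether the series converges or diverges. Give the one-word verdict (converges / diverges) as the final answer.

Let f(x) = x^(-9/5). Then f is positive, continuous, and decreasing on [4, infinity), so the integral test applies.
Compute the improper integral int_{4}^infinity f(x) dx:
  antiderivative F(x) = -5/(4*x^(4/5)).
  As x -> infinity, F(x) -> 0 (since p = 9/5 > 1).
  So int = F(infinity) - F(4) = 0 - (-5*2^(2/5)/16) = 5*2^(2/5)/16.
  Finite, so by the integral test, the series converges.

converges


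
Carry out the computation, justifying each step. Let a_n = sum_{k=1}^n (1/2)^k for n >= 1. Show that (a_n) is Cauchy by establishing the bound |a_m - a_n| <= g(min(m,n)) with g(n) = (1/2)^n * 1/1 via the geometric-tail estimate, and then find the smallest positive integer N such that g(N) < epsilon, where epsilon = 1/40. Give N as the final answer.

For m > n >= 1: |a_m - a_n| = sum_{k=n+1}^m (1/2)^k < sum_{k=n+1}^infinity (1/2)^k = (1/2)^(n+1) / (1 - 1/2) = (1/2)^n * (1/2) * (2/1) = (1/2)^n * 1/1.
So g(n) = (1/2)^n / 1. Since g(n) -> 0, (a_n) is Cauchy.
Now solve g(N) < 1/40: (1/2)^N / 1 < 1/40 <=> 2^N > 1 / (1 * 1/40) = 40.
Check powers of 2: 2^5 = 32 <= 40, 2^6 = 64 > 40.
So the smallest such N is 6. Check: g(6) = 1/(1 * 64) = 1/64 < 1/40.

6


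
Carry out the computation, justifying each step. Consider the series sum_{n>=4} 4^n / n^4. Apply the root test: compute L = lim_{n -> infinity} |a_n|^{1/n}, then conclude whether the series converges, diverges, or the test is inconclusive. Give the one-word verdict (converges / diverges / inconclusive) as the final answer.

Let a_n denote the general term. Form |a_n|^(1/n) and simplify:
|a_n|^(1/n) = 4/n^(4/n)
Take the limit as n -> infinity: L = 4.
Since L = 4 > 1, the root test implies divergence.

diverges


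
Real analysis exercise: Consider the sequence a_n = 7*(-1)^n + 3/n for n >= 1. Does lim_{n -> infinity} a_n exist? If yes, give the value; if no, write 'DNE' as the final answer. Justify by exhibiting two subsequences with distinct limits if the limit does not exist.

Examine the behaviour of a_n along subsequences.
a_{2k} = 7 + 3/(2k) -> 7. a_{2k+1} = -7 + 3/(2k+1) -> -7.
Since these two subsequential limits are 7 and -7, distinct, the full sequence cannot converge (a convergent sequence has all subsequences tending to the same limit). So lim a_n does not exist.

DNE


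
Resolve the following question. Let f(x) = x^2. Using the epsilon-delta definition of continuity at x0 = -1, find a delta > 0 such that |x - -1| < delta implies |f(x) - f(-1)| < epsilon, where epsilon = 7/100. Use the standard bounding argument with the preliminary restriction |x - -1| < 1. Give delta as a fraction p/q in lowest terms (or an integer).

Factor: |x^2 - (-1)^2| = |x - -1| * |x + -1|.
Impose |x - -1| < 1 first. Then |x + -1| = |(x - -1) + 2*(-1)| <= |x - -1| + 2*|-1| < 1 + 2 = 3.
So |x^2 - (-1)^2| < delta * 3.
We need delta * 3 <= 7/100, i.e. delta <= 7/100/3 = 7/300.
Since 7/300 < 1, this is tighter than 1; take delta = 7/300.
So delta = 7/300 works.

7/300


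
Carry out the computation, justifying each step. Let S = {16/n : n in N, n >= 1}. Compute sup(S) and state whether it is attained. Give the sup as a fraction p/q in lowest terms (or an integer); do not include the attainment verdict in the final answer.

Analysis:
- Values: 16, 8, 16/3, 4, ... strictly decreasing.
- The maximum is 16 (n=1); sup = 16 (attained).
- The set is bounded below by 0; 16/n -> 0 so 0 is the greatest lower bound.
- 0 is not in the set, so inf = 0 is not attained.
Conclusion: sup(S) = 16, attained in S.

16


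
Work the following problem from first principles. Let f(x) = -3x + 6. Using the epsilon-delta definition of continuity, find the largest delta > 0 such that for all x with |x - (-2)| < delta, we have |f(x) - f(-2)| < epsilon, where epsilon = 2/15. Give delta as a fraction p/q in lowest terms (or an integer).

We compute f(-2) = -3*(-2) + 6 = 12.
|f(x) - f(-2)| = |-3x + 6 - (12)| = |-3(x - (-2))| = 3|x - (-2)|.
We need 3|x - (-2)| < 2/15, i.e. |x - (-2)| < 2/15 / 3 = 2/45.
So any delta <= 2/45 works. Conversely, if delta > 2/45, then x = -2 + 2/45 satisfies |x - (-2)| = 2/45 < delta but |f(x) - f(-2)| = 3 * 2/45 = 2/15, which is not < 2/15; so no larger delta works.
Hence the largest such delta is 2/45.

2/45


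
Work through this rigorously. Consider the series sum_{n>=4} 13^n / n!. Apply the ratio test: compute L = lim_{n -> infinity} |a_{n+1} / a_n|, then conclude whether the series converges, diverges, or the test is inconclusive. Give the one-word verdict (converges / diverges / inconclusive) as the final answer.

Let a_n denote the general term. Form the ratio a_{n+1}/a_n and simplify:
a_{n+1}/a_n = 13/(n + 1)
Take the limit as n -> infinity: L = 0.
Since L = 0 < 1, the ratio test implies the series converges.

converges


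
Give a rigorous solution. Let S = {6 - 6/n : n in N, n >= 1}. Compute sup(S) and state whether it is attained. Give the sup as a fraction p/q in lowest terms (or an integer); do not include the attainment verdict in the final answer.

Analysis:
- Values: 0, 3, 4, 9/2, ... strictly increasing.
- Minimum is 0 (n=1); inf = 0 (attained).
- 6 - 6/n -> 6 from below; sup = 6, not attained.
Conclusion: sup(S) = 6, not attained in S.

6


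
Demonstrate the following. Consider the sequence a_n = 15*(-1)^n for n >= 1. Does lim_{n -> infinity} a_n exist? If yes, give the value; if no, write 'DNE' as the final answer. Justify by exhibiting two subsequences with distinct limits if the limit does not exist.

Examine the behaviour of a_n along subsequences.
Even-n subsequence a_{2k} = 15 -> 15. Odd-n subsequence a_{2k+1} = -15 -> -15.
Since these two subsequential limits are 15 and -15, distinct, the full sequence cannot converge (a convergent sequence has all subsequences tending to the same limit). So lim a_n does not exist.

DNE


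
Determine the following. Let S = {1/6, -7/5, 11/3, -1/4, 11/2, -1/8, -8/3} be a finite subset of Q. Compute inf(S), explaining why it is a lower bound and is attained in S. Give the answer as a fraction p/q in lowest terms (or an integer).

S is finite, so inf(S) = min(S).
Sorted increasing:
-8/3, -7/5, -1/4, -1/8, 1/6, 11/3, 11/2
The extremum is -8/3.
For every x in S, x >= -8/3. And -8/3 is in S, so it is attained.
Therefore inf(S) = -8/3.

-8/3


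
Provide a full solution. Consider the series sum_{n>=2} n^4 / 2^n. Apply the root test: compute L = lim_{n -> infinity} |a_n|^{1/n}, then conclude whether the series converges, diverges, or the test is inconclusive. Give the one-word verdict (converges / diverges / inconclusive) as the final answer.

Let a_n denote the general term. Form |a_n|^(1/n) and simplify:
|a_n|^(1/n) = n^(4/n)/2
Take the limit as n -> infinity: L = 1/2.
Since L = 1/2 < 1, the root test implies convergence.

converges


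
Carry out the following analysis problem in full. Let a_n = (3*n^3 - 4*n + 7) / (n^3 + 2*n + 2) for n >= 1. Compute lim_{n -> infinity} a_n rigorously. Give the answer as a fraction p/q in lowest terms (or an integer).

Divide numerator and denominator by n^3, the highest power:
numerator / n^3 = 3 - 4/n^2 + 7/n^3
denominator / n^3 = 1 + 2/n^2 + 2/n^3
As n -> infinity, all terms of the form c/n^k (k >= 1) tend to 0.
So numerator / n^3 -> 3 and denominator / n^3 -> 1.
Therefore lim a_n = 3.

3


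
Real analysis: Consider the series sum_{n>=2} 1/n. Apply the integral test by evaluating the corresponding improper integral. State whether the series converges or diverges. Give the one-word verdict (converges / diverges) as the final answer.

Let f(x) = 1/x. Then f is positive, continuous, and decreasing on [2, infinity), so the integral test applies.
Compute the improper integral int_{2}^infinity f(x) dx:
  antiderivative F(x) = log(x).
  As x -> infinity, log(x) -> infinity.
  So int = infinity - log(2) = infinity. By the integral test, the series diverges.

diverges


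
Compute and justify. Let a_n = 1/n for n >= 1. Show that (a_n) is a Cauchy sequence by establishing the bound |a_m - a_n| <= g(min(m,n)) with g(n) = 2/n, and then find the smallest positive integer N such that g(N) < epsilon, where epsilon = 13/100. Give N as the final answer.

For any m, n >= 1, by the triangle inequality:
|a_m - a_n| = |1/m - 1/n| <= 1/m + 1/n <= 2/min(m,n).
So g(n) = 2/n bounds the Cauchy difference. Since g(n) -> 0, (a_n) is Cauchy.
Now solve g(N) < 13/100: 2/N < 13/100 <=> N > 2 / (13/100) = 200/13.
The smallest integer strictly greater than 200/13 is N = 16.
Check: g(16) = 2/16 = 1/8 < 13/100; g(15) = 2/15 >= 13/100. So N = 16.

16


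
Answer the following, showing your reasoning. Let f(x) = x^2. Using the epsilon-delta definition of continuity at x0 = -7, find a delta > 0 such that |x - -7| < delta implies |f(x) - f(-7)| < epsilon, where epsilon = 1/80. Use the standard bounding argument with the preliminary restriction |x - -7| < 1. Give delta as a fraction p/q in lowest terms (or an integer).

Factor: |x^2 - (-7)^2| = |x - -7| * |x + -7|.
Impose |x - -7| < 1 first. Then |x + -7| = |(x - -7) + 2*(-7)| <= |x - -7| + 2*|-7| < 1 + 14 = 15.
So |x^2 - (-7)^2| < delta * 15.
We need delta * 15 <= 1/80, i.e. delta <= 1/80/15 = 1/1200.
Since 1/1200 < 1, this is tighter than 1; take delta = 1/1200.
So delta = 1/1200 works.

1/1200


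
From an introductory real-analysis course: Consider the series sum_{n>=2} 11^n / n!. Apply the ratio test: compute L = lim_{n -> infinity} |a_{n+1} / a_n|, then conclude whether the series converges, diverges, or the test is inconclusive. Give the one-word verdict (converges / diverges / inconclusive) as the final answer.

Let a_n denote the general term. Form the ratio a_{n+1}/a_n and simplify:
a_{n+1}/a_n = 11/(n + 1)
Take the limit as n -> infinity: L = 0.
Since L = 0 < 1, the ratio test implies the series converges.

converges


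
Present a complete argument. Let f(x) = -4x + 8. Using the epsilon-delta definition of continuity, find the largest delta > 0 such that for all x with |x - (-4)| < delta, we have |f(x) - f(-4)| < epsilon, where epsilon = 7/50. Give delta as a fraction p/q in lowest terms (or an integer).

We compute f(-4) = -4*(-4) + 8 = 24.
|f(x) - f(-4)| = |-4x + 8 - (24)| = |-4(x - (-4))| = 4|x - (-4)|.
We need 4|x - (-4)| < 7/50, i.e. |x - (-4)| < 7/50 / 4 = 7/200.
So any delta <= 7/200 works. Conversely, if delta > 7/200, then x = -4 + 7/200 satisfies |x - (-4)| = 7/200 < delta but |f(x) - f(-4)| = 4 * 7/200 = 7/50, which is not < 7/50; so no larger delta works.
Hence the largest such delta is 7/200.

7/200
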